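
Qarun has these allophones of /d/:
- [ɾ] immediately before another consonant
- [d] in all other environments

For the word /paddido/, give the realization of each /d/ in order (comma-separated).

Occurrence 1 (position 3): immediately before another consonant → [ɾ].
Occurrence 2 (position 4): no conditioning environment matches → elsewhere allophone [d].
Occurrence 3 (position 6): no conditioning environment matches → elsewhere allophone [d].

[ɾ], [d], [d]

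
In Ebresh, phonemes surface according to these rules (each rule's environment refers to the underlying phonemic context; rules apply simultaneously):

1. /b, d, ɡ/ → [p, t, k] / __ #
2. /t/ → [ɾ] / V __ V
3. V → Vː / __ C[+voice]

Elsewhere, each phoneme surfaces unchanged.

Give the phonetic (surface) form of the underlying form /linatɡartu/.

/l/ (word-initial) is unaffected → [l].
/i/ meets the environment for rule 3 (before a voiced consonant) → [iː].
/n/ stays [n].
/a/ (between /n/ and /t/) fails the environment for rule 3, so it stays [a].
/t/ (between /a/ and /ɡ/) fails the environment for rule 2, so it stays [t].
/ɡ/ (between /t/ and /a/) fails the environment for rule 1, so it stays [ɡ].
/a/ meets the environment for rule 3 (before a voiced consonant) → [aː].
/r/ stays [r].
/t/ (between /r/ and /u/) fails the environment for rule 2, so it stays [t].
/u/ (word-final): rule 3 targets it, but not before a voiced consonant → unchanged [u].

[liːnatɡaːrtu]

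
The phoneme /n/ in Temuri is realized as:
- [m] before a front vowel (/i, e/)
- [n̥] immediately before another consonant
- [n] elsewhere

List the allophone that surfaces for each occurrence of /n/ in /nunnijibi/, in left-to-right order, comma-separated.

[n], [n̥], [m]

Occurrence 1 (position 1): no conditioning environment matches → elsewhere allophone [n].
Occurrence 2 (position 3): immediately before another consonant → [n̥].
Occurrence 3 (position 4): before a front vowel (/i, e/) → [m].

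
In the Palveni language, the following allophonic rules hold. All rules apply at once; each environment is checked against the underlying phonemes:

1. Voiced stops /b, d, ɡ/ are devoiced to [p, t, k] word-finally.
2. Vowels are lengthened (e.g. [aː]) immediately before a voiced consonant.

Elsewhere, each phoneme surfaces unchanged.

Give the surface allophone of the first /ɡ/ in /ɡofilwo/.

[ɡ]

/ɡ/ (word-initial) is in the target of rule 1 but the environment (word-finally) is not met → [ɡ].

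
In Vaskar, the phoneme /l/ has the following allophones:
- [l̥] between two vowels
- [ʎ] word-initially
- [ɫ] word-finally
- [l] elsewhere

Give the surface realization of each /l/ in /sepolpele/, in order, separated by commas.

[l], [l̥]

Occurrence 1 (position 5): no conditioning environment matches → elsewhere allophone [l].
Occurrence 2 (position 8): between two vowels → [l̥].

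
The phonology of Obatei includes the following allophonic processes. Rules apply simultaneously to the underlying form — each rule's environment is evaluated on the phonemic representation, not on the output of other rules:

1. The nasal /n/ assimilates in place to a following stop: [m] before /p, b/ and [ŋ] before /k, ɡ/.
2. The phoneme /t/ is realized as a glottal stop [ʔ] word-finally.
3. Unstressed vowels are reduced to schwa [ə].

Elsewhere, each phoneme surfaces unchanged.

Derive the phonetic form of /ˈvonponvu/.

[ˈvompənvə]

/v/ (word-initial): no rule targets it → [v].
/o/ — between /v/ and /n/; rule 3 does not apply here → [o].
/n/ meets the environment for rule 1 (before a labial or velar stop) → [m].
/p/ (between /n/ and /o/) is unaffected → [p].
/o/ (between /p/ and /n/) occurs in an unstressed syllable → [ə] by rule 3.
/n/ (between /o/ and /v/) is in the target of rule 1 but the environment (before a labial or velar stop) is not met → [n].
/v/ stays [v].
/u/ meets the environment for rule 3 (in an unstressed syllable) → [ə].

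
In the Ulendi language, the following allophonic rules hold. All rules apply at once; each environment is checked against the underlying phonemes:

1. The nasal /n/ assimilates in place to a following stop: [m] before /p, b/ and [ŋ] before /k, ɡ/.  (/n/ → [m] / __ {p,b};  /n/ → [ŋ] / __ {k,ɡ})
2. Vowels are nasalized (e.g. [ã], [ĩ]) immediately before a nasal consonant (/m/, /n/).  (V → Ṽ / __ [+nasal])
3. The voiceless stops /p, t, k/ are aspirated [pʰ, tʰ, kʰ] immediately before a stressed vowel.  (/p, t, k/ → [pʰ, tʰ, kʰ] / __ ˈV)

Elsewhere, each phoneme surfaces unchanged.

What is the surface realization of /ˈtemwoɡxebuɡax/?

/t/ — word-initial, immediately before a stressed vowel — surfaces as [tʰ] (rule 3).
/e/ (between /t/ and /m/): before a nasal consonant, so rule 2 applies → [ẽ].
/m/ (between /e/ and /w/): no rule targets it → [m].
/w/ — not in any rule's target class → [w].
/o/ — between /w/ and /ɡ/; rule 2 does not apply here → [o].
/ɡ/ stays [ɡ].
/x/ (between /ɡ/ and /e/): no rule targets it → [x].
/e/ (between /x/ and /b/): rule 2 targets it, but not before a nasal consonant → unchanged [e].
/b/ (between /e/ and /u/): no rule targets it → [b].
/u/ — between /b/ and /ɡ/; rule 2 does not apply here → [u].
/ɡ/ — not in any rule's target class → [ɡ].
/a/ (between /ɡ/ and /x/) fails the environment for rule 2, so it stays [a].
/x/ — not in any rule's target class → [x].

[ˈtʰẽmwoɡxebuɡax]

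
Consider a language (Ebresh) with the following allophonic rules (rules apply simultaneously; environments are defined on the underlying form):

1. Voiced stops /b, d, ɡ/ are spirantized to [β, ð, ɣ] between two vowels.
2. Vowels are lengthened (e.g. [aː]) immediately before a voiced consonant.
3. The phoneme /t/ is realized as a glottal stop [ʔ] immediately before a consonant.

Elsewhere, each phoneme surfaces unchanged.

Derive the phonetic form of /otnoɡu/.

[oʔnoːɣu]

/o/ (word-initial) fails the environment for rule 2, so it stays [o].
Rule 3 applies to /t/ (between /o/ and /n/: immediately before a consonant) → [ʔ].
/n/ (between /t/ and /o/) is unaffected → [n].
/o/ — between /n/ and /ɡ/, before a voiced consonant — surfaces as [oː] (rule 2).
Rule 1 applies to /ɡ/ (between /o/ and /u/: between two vowels) → [ɣ].
/u/ (word-final): rule 2 targets it, but not before a voiced consonant → unchanged [u].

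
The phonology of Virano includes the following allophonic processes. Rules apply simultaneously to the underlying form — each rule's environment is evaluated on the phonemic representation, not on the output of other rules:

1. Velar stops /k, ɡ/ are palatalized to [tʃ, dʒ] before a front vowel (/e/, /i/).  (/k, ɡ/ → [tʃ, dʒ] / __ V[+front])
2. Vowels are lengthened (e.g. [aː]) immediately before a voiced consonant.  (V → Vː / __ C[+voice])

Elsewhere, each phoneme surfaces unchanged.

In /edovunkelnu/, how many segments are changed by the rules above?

5

Segments that undergo a rule: /e/ → [eː] (rule 2); /o/ → [oː] (rule 2); /u/ → [uː] (rule 2); /k/ → [tʃ] (rule 1); /e/ → [eː] (rule 2).
All other segments surface unchanged.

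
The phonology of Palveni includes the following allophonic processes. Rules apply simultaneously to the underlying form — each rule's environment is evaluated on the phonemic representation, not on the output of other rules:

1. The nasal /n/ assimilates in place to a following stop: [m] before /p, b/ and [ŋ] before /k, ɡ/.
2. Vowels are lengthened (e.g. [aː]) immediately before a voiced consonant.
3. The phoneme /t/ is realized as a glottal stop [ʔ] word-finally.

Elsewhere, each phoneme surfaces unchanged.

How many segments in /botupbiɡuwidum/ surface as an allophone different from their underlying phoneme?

Segments that undergo a rule: /i/ → [iː] (rule 2); /u/ → [uː] (rule 2); /i/ → [iː] (rule 2); /u/ → [uː] (rule 2).
All other segments surface unchanged.

4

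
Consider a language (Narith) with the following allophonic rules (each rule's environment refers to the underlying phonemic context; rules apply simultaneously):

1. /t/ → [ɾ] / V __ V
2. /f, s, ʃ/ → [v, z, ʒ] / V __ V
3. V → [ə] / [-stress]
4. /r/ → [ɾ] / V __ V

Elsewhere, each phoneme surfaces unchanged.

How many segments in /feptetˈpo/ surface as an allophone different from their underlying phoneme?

Segments that undergo a rule: /e/ → [ə] (rule 3); /e/ → [ə] (rule 3).
All other segments surface unchanged.

2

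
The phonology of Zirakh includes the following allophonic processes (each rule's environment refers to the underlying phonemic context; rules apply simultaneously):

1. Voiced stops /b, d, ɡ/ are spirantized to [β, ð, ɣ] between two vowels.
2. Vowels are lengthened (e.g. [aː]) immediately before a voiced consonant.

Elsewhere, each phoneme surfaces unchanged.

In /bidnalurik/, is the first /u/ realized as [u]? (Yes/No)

No

/u/ (between /l/ and /r/) occurs before a voiced consonant → [uː] by rule 2.
The actual realization is [uː], not [u].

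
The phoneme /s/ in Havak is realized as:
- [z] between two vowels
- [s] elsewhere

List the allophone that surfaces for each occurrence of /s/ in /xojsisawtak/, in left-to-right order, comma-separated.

Occurrence 1 (position 4): no conditioning environment matches → elsewhere allophone [s].
Occurrence 2 (position 6): between two vowels → [z].

[s], [z]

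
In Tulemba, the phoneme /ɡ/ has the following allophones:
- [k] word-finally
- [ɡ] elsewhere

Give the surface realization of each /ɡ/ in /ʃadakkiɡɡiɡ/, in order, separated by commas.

[ɡ], [ɡ], [k]

Occurrence 1 (position 8): no conditioning environment matches → elsewhere allophone [ɡ].
Occurrence 2 (position 9): no conditioning environment matches → elsewhere allophone [ɡ].
Occurrence 3 (position 11): word-finally → [k].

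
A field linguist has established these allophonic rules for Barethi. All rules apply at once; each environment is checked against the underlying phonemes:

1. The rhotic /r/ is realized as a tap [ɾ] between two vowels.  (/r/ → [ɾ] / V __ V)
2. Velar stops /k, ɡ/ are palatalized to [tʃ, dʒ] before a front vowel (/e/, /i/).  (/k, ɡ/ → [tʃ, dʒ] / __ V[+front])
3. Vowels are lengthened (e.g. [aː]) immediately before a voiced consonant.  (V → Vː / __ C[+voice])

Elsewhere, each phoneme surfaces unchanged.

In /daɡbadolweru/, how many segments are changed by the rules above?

Segments that undergo a rule: /a/ → [aː] (rule 3); /a/ → [aː] (rule 3); /o/ → [oː] (rule 3); /e/ → [eː] (rule 3); /r/ → [ɾ] (rule 1).
All other segments surface unchanged.

5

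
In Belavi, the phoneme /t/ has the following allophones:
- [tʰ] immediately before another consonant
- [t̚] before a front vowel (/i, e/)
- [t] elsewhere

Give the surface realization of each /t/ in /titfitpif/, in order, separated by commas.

Occurrence 1 (position 1): before a front vowel (/i, e/) → [t̚].
Occurrence 2 (position 3): immediately before another consonant → [tʰ].
Occurrence 3 (position 6): immediately before another consonant → [tʰ].

[t̚], [tʰ], [tʰ]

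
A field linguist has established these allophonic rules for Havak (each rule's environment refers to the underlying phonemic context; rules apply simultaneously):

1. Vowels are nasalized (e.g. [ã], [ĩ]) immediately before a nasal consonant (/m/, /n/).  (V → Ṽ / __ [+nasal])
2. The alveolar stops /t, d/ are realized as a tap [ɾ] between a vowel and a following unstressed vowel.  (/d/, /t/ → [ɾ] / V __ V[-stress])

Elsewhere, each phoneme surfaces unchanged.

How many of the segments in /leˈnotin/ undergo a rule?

3

Segments that undergo a rule: /e/ → [ẽ] (rule 1); /t/ → [ɾ] (rule 2); /i/ → [ĩ] (rule 1).
All other segments surface unchanged.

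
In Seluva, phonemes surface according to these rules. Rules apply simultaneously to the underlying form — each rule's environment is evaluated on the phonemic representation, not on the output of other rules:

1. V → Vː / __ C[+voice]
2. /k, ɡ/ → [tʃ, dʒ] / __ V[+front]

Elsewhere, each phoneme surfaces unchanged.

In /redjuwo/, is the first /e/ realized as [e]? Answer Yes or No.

No

/e/ (between /r/ and /d/) occurs before a voiced consonant → [eː] by rule 1.
The actual realization is [eː], not [e].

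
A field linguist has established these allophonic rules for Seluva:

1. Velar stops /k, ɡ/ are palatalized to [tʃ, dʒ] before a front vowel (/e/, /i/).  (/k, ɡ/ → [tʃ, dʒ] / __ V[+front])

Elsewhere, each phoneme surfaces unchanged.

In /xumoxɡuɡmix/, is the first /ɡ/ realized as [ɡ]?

Yes

/ɡ/ (between /x/ and /u/) is in the target of rule 1 but the environment (before a front vowel) is not met → [ɡ].
The actual realization is [ɡ], which matches [ɡ].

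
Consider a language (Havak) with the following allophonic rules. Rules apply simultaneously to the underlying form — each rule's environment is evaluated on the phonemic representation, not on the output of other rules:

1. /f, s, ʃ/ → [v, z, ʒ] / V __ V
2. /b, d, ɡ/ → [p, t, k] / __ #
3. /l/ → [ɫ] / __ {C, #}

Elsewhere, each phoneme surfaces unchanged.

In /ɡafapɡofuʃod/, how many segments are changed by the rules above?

4

Segments that undergo a rule: /f/ → [v] (rule 1); /f/ → [v] (rule 1); /ʃ/ → [ʒ] (rule 1); /d/ → [t] (rule 2).
All other segments surface unchanged.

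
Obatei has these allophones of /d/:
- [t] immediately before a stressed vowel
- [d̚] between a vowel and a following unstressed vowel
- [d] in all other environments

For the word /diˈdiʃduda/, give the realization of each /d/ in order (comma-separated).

[d], [t], [d], [d̚]

Occurrence 1 (position 1): no conditioning environment matches → elsewhere allophone [d].
Occurrence 2 (position 3): immediately before a stressed vowel → [t].
Occurrence 3 (position 6): no conditioning environment matches → elsewhere allophone [d].
Occurrence 4 (position 8): between a vowel and a following unstressed vowel → [d̚].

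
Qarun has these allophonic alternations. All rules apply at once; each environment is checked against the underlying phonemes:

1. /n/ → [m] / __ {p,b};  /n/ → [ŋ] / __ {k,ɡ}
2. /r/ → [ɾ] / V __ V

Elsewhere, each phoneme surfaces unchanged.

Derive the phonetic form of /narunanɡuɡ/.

[naɾunaŋɡuɡ]

/n/ (word-initial) fails the environment for rule 1, so it stays [n].
/a/ stays [a].
/r/ (between /a/ and /u/) occurs between two vowels → [ɾ] by rule 2.
/u/ (between /r/ and /n/) is unaffected → [u].
/n/ — between /u/ and /a/; rule 1 does not apply here → [n].
/a/ (between /n/ and /n/) is unaffected → [a].
/n/ (between /a/ and /ɡ/) occurs before a labial or velar stop → [ŋ] by rule 1.
/ɡ/ (between /n/ and /u/) is unaffected → [ɡ].
/u/ (between /ɡ/ and /ɡ/) is unaffected → [u].
/ɡ/ (word-final) is unaffected → [ɡ].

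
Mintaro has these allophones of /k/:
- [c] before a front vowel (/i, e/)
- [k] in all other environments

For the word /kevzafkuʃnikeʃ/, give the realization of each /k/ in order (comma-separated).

[c], [k], [c]

Occurrence 1 (position 1): before a front vowel → [c].
Occurrence 2 (position 7): no conditioning environment matches → elsewhere allophone [k].
Occurrence 3 (position 12): before a front vowel → [c].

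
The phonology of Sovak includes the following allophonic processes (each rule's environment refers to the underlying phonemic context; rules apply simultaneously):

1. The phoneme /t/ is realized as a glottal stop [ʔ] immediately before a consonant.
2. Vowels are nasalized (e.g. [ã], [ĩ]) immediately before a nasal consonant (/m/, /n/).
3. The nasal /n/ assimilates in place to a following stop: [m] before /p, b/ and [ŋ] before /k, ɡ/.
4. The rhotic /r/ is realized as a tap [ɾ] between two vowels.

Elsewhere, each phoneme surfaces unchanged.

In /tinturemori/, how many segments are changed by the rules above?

4

Segments that undergo a rule: /i/ → [ĩ] (rule 2); /r/ → [ɾ] (rule 4); /e/ → [ẽ] (rule 2); /r/ → [ɾ] (rule 4).
All other segments surface unchanged.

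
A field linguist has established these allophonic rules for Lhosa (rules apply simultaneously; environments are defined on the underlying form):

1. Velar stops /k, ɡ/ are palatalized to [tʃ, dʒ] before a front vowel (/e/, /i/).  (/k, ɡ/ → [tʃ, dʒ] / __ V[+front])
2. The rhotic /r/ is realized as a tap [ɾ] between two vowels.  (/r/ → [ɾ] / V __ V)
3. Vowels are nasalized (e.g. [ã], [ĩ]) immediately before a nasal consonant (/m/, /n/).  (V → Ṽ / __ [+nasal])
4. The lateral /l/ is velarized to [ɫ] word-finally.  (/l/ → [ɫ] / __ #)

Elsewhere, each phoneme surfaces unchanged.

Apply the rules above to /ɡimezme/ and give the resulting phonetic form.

[dʒĩmezme]

/ɡ/ meets the environment for rule 1 (before a front vowel) → [dʒ].
Rule 3 applies to /i/ (between /ɡ/ and /m/: before a nasal consonant) → [ĩ].
/m/ stays [m].
/e/ (between /m/ and /z/): rule 3 targets it, but not before a nasal consonant → unchanged [e].
/z/ stays [z].
/m/ (between /z/ and /e/): no rule targets it → [m].
/e/ (word-final) is in the target of rule 3 but the environment (before a nasal consonant) is not met → [e].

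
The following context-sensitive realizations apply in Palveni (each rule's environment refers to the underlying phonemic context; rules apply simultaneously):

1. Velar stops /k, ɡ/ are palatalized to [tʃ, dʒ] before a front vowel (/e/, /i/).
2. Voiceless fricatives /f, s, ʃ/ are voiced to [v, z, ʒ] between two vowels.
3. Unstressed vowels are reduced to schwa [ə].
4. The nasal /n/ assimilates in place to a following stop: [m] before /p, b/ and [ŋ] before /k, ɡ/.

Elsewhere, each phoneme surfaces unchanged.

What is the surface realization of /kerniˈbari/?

/k/ (word-initial): before a front vowel, so rule 1 applies → [tʃ].
/e/ (between /k/ and /r/) occurs in an unstressed syllable → [ə] by rule 3.
/r/ (between /e/ and /n/) is unaffected → [r].
/n/ (between /r/ and /i/): rule 4 targets it, but not before a labial or velar stop → unchanged [n].
/i/ (between /n/ and /b/) occurs in an unstressed syllable → [ə] by rule 3.
/b/ — not in any rule's target class → [b].
/a/ (between /b/ and /r/): rule 3 targets it, but not in an unstressed syllable → unchanged [a].
/r/ stays [r].
/i/ (word-final) occurs in an unstressed syllable → [ə] by rule 3.

[tʃərnəˈbarə]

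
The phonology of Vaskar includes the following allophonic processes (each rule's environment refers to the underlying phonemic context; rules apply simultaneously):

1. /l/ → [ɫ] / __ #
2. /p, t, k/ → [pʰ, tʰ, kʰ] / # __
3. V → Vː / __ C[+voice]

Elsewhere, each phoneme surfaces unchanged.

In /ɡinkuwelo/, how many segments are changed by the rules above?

3

Segments that undergo a rule: /i/ → [iː] (rule 3); /u/ → [uː] (rule 3); /e/ → [eː] (rule 3).
All other segments surface unchanged.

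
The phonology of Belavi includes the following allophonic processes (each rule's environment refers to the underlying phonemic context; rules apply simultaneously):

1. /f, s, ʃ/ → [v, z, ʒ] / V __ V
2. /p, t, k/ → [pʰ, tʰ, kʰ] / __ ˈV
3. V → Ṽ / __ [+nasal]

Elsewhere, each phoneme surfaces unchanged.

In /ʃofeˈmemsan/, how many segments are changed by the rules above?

4

Segments that undergo a rule: /f/ → [v] (rule 1); /e/ → [ẽ] (rule 3); /e/ → [ẽ] (rule 3); /a/ → [ã] (rule 3).
All other segments surface unchanged.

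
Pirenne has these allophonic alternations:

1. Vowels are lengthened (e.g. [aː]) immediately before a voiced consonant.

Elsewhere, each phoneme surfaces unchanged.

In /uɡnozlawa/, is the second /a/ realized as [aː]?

/a/ (word-final): rule 1 targets it, but not before a voiced consonant → unchanged [a].
The actual realization is [a], not [aː].

No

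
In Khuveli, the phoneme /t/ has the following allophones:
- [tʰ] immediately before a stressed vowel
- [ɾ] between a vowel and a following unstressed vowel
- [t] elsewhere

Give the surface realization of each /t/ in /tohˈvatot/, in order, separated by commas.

[t], [ɾ], [t]

Occurrence 1 (position 1): no conditioning environment matches → elsewhere allophone [t].
Occurrence 2 (position 6): between a vowel and an unstressed vowel → [ɾ].
Occurrence 3 (position 8): no conditioning environment matches → elsewhere allophone [t].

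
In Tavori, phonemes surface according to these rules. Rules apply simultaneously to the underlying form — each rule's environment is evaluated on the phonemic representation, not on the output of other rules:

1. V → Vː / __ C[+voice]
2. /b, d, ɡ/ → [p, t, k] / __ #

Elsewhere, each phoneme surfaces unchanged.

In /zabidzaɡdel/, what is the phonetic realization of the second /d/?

[d]

/d/ (between /ɡ/ and /e/) fails the environment for rule 2, so it stays [d].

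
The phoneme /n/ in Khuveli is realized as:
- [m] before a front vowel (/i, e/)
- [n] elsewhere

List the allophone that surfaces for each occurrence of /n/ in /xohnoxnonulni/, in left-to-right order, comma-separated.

Occurrence 1 (position 4): no conditioning environment matches → elsewhere allophone [n].
Occurrence 2 (position 7): no conditioning environment matches → elsewhere allophone [n].
Occurrence 3 (position 9): no conditioning environment matches → elsewhere allophone [n].
Occurrence 4 (position 12): before a front vowel (/i, e/) → [m].

[n], [n], [n], [m]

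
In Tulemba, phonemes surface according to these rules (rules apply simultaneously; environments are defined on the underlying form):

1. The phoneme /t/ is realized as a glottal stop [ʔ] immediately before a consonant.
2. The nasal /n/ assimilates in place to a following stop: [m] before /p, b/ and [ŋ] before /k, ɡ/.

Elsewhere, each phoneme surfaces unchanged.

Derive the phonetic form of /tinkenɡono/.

[tiŋkeŋɡono]

/t/ (word-initial): rule 1 targets it, but not immediately before a consonant → unchanged [t].
/i/ (between /t/ and /n/): no rule targets it → [i].
Rule 2 applies to /n/ (between /i/ and /k/: before a labial or velar stop) → [ŋ].
/k/ (between /n/ and /e/): no rule targets it → [k].
/e/ (between /k/ and /n/): no rule targets it → [e].
/n/ (between /e/ and /ɡ/) occurs before a labial or velar stop → [ŋ] by rule 2.
/ɡ/ stays [ɡ].
/o/ (between /ɡ/ and /n/): no rule targets it → [o].
/n/ — between /o/ and /o/; rule 2 does not apply here → [n].
/o/ (word-final) is unaffected → [o].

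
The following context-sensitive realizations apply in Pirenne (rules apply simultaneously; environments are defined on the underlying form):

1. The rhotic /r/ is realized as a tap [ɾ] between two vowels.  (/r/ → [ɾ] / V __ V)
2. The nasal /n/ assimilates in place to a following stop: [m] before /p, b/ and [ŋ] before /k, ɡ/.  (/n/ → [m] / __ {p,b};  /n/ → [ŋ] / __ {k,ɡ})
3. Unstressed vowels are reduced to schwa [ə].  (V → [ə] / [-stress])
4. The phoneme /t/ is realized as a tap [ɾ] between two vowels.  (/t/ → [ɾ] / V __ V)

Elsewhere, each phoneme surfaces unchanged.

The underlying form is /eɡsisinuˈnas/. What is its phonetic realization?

[əɡsəsənəˈnas]

Rule 3 applies to /e/ (word-initial: in an unstressed syllable) → [ə].
/ɡ/ (between /e/ and /s/) is unaffected → [ɡ].
/s/ stays [s].
/i/ meets the environment for rule 3 (in an unstressed syllable) → [ə].
/s/ stays [s].
Rule 3 applies to /i/ (between /s/ and /n/: in an unstressed syllable) → [ə].
/n/ (between /i/ and /u/) fails the environment for rule 2, so it stays [n].
Rule 3 applies to /u/ (between /n/ and /n/: in an unstressed syllable) → [ə].
/n/ — between /u/ and /a/; rule 2 does not apply here → [n].
/a/ (between /n/ and /s/) is in the target of rule 3 but the environment (in an unstressed syllable) is not met → [a].
/s/ stays [s].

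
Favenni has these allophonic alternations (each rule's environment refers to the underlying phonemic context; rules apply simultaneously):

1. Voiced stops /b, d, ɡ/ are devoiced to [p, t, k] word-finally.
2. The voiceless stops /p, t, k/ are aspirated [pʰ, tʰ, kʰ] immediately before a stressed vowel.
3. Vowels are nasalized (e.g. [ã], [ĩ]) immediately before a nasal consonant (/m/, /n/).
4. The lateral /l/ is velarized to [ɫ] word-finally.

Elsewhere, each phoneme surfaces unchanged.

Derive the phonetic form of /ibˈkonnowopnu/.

[ibˈkʰõnnowopnu]

/i/ (word-initial) is in the target of rule 3 but the environment (before a nasal consonant) is not met → [i].
/b/ (between /i/ and /k/) fails the environment for rule 1, so it stays [b].
/k/ meets the environment for rule 2 (immediately before a stressed vowel) → [kʰ].
/o/ — between /k/ and /n/, before a nasal consonant — surfaces as [õ] (rule 3).
/n/ stays [n].
/n/ (between /n/ and /o/) is unaffected → [n].
/o/ (between /n/ and /w/) is in the target of rule 3 but the environment (before a nasal consonant) is not met → [o].
/w/ (between /o/ and /o/): no rule targets it → [w].
/o/ (between /w/ and /p/) is in the target of rule 3 but the environment (before a nasal consonant) is not met → [o].
/p/ (between /o/ and /n/) is in the target of rule 2 but the environment (immediately before a stressed vowel) is not met → [p].
/n/ stays [n].
/u/ (word-final): rule 3 targets it, but not before a nasal consonant → unchanged [u].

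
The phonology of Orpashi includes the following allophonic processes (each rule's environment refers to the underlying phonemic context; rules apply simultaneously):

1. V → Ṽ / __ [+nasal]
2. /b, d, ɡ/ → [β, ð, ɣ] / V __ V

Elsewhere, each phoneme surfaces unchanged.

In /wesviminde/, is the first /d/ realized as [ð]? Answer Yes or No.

/d/ (between /n/ and /e/) is in the target of rule 2 but the environment (between two vowels) is not met → [d].
The actual realization is [d], not [ð].

No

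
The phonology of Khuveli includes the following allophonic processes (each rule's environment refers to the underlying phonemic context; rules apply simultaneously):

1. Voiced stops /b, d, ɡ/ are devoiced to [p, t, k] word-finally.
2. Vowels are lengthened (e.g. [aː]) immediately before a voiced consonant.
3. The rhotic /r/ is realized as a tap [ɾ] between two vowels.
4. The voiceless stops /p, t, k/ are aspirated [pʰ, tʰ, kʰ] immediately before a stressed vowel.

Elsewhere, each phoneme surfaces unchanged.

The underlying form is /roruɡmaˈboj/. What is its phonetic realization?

/r/ (word-initial) fails the environment for rule 3, so it stays [r].
/o/ — between /r/ and /r/, before a voiced consonant — surfaces as [oː] (rule 2).
Rule 3 applies to /r/ (between /o/ and /u/: between two vowels) → [ɾ].
/u/ (between /r/ and /ɡ/): before a voiced consonant, so rule 2 applies → [uː].
/ɡ/ (between /u/ and /m/): rule 1 targets it, but not word-finally → unchanged [ɡ].
/m/ (between /ɡ/ and /a/): no rule targets it → [m].
/a/ (between /m/ and /b/) occurs before a voiced consonant → [aː] by rule 2.
/b/ (between /a/ and /o/) fails the environment for rule 1, so it stays [b].
Rule 2 applies to /o/ (between /b/ and /j/: before a voiced consonant) → [oː].
/j/ (word-final) is unaffected → [j].

[roːɾuːɡmaːˈboːj]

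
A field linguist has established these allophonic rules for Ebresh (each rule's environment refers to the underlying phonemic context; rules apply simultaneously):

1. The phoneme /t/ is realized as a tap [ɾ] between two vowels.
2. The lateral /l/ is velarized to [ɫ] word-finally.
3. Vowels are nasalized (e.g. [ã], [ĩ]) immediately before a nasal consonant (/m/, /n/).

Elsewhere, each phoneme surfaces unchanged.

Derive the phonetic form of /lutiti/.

/l/ — word-initial; rule 2 does not apply here → [l].
/u/ (between /l/ and /t/) is in the target of rule 3 but the environment (before a nasal consonant) is not met → [u].
/t/ (between /u/ and /i/): between two vowels, so rule 1 applies → [ɾ].
/i/ — between /t/ and /t/; rule 3 does not apply here → [i].
Rule 1 applies to /t/ (between /i/ and /i/: between two vowels) → [ɾ].
/i/ (word-final): rule 3 targets it, but not before a nasal consonant → unchanged [i].

[luɾiɾi]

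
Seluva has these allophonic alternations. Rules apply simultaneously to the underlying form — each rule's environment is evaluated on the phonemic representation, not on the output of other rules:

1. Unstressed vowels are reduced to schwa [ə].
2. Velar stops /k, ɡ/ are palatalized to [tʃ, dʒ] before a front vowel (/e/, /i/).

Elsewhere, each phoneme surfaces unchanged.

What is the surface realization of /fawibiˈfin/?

[fəwəbəˈfin]

/f/ — not in any rule's target class → [f].
/a/ meets the environment for rule 1 (in an unstressed syllable) → [ə].
/w/ (between /a/ and /i/) is unaffected → [w].
/i/ meets the environment for rule 1 (in an unstressed syllable) → [ə].
/b/ (between /i/ and /i/) is unaffected → [b].
Rule 1 applies to /i/ (between /b/ and /f/: in an unstressed syllable) → [ə].
/f/ stays [f].
/i/ (between /f/ and /n/) is in the target of rule 1 but the environment (in an unstressed syllable) is not met → [i].
/n/ — not in any rule's target class → [n].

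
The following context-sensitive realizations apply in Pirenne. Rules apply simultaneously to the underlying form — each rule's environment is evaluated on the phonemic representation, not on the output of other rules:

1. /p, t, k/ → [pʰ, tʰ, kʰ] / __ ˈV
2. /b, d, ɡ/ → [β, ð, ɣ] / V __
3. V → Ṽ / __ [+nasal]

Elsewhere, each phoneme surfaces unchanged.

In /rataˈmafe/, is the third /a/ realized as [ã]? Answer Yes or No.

/a/ (between /m/ and /f/): rule 3 targets it, but not before a nasal consonant → unchanged [a].
The actual realization is [a], not [ã].

No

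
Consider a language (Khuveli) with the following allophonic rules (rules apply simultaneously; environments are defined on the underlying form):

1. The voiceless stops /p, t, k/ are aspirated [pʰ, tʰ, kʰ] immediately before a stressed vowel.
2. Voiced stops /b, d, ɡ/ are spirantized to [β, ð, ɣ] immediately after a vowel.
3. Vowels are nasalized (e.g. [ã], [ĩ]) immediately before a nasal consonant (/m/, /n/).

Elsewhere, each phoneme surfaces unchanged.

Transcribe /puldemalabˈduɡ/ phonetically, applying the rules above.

[puldẽmalaβˈduɣ]

/p/ (word-initial): rule 1 targets it, but not immediately before a stressed vowel → unchanged [p].
/u/ — between /p/ and /l/; rule 3 does not apply here → [u].
/l/ (between /u/ and /d/) is unaffected → [l].
/d/ (between /l/ and /e/): rule 2 targets it, but not immediately after a vowel → unchanged [d].
/e/ (between /d/ and /m/) occurs before a nasal consonant → [ẽ] by rule 3.
/m/ (between /e/ and /a/) is unaffected → [m].
/a/ (between /m/ and /l/) fails the environment for rule 3, so it stays [a].
/l/ — not in any rule's target class → [l].
/a/ (between /l/ and /b/) is in the target of rule 3 but the environment (before a nasal consonant) is not met → [a].
/b/ (between /a/ and /d/): immediately after a vowel, so rule 2 applies → [β].
/d/ (between /b/ and /u/) fails the environment for rule 2, so it stays [d].
/u/ (between /d/ and /ɡ/) is in the target of rule 3 but the environment (before a nasal consonant) is not met → [u].
/ɡ/ (word-final): immediately after a vowel, so rule 2 applies → [ɣ].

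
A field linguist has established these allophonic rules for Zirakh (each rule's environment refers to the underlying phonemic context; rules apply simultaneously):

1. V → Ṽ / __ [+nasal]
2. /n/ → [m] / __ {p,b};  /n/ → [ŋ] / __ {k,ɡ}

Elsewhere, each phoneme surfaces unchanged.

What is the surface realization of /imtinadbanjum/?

[ĩmtĩnadbãnjũm]

/i/ (word-initial): before a nasal consonant, so rule 1 applies → [ĩ].
/m/ — not in any rule's target class → [m].
/t/ stays [t].
/i/ meets the environment for rule 1 (before a nasal consonant) → [ĩ].
/n/ (between /i/ and /a/): rule 2 targets it, but not before a labial or velar stop → unchanged [n].
/a/ — between /n/ and /d/; rule 1 does not apply here → [a].
/d/ stays [d].
/b/ stays [b].
/a/ — between /b/ and /n/, before a nasal consonant — surfaces as [ã] (rule 1).
/n/ (between /a/ and /j/) fails the environment for rule 2, so it stays [n].
/j/ — not in any rule's target class → [j].
Rule 1 applies to /u/ (between /j/ and /m/: before a nasal consonant) → [ũ].
/m/ (word-final) is unaffected → [m].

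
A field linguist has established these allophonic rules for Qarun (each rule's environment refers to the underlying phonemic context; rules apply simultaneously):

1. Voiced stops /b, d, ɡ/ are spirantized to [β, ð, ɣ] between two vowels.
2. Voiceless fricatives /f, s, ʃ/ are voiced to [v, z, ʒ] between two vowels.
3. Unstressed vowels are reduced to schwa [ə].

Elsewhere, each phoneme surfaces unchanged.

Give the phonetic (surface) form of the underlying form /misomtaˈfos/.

/m/ stays [m].
/i/ (between /m/ and /s/) occurs in an unstressed syllable → [ə] by rule 3.
/s/ — between /i/ and /o/, between two vowels — surfaces as [z] (rule 2).
Rule 3 applies to /o/ (between /s/ and /m/: in an unstressed syllable) → [ə].
/m/ — not in any rule's target class → [m].
/t/ stays [t].
/a/ — between /t/ and /f/, in an unstressed syllable — surfaces as [ə] (rule 3).
/f/ (between /a/ and /o/) occurs between two vowels → [v] by rule 2.
/o/ (between /f/ and /s/) is in the target of rule 3 but the environment (in an unstressed syllable) is not met → [o].
/s/ (word-final) is in the target of rule 2 but the environment (between two vowels) is not met → [s].

[məzəmtəˈvos]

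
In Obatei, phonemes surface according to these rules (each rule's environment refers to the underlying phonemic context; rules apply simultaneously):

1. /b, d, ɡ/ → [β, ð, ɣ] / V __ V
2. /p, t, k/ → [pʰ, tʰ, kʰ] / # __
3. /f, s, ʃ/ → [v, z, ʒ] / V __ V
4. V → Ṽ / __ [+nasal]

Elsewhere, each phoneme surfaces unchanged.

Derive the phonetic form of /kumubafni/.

/k/ — word-initial, word-initially — surfaces as [kʰ] (rule 2).
/u/ — between /k/ and /m/, before a nasal consonant — surfaces as [ũ] (rule 4).
/u/ (between /m/ and /b/) fails the environment for rule 4, so it stays [u].
Rule 1 applies to /b/ (between /u/ and /a/: between two vowels) → [β].
/a/ (between /b/ and /f/) is in the target of rule 4 but the environment (before a nasal consonant) is not met → [a].
/f/ — between /a/ and /n/; rule 3 does not apply here → [f].
/i/ (word-final): rule 4 targets it, but not before a nasal consonant → unchanged [i].

[kʰũmuβafni]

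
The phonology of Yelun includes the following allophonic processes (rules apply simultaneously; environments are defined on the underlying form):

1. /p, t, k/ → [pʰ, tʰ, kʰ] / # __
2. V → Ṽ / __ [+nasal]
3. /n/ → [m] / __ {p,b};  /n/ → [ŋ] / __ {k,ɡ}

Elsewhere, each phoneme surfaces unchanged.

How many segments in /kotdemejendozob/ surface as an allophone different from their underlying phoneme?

Segments that undergo a rule: /k/ → [kʰ] (rule 1); /e/ → [ẽ] (rule 2); /e/ → [ẽ] (rule 2).
All other segments surface unchanged.

3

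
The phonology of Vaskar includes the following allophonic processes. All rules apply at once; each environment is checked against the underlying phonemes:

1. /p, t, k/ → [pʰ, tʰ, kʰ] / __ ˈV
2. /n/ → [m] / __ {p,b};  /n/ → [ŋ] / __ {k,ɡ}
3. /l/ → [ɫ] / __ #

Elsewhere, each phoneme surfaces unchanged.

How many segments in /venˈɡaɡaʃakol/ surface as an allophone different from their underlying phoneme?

Segments that undergo a rule: /n/ → [ŋ] (rule 2); /l/ → [ɫ] (rule 3).
All other segments surface unchanged.

2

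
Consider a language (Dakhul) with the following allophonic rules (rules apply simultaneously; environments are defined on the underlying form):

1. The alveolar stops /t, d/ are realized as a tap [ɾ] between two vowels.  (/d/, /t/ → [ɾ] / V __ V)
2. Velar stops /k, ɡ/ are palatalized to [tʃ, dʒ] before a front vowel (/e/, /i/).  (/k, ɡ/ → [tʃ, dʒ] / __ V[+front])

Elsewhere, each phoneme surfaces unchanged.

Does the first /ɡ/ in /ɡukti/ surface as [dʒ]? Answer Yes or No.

/ɡ/ (word-initial): rule 2 targets it, but not before a front vowel → unchanged [ɡ].
The actual realization is [ɡ], not [dʒ].

No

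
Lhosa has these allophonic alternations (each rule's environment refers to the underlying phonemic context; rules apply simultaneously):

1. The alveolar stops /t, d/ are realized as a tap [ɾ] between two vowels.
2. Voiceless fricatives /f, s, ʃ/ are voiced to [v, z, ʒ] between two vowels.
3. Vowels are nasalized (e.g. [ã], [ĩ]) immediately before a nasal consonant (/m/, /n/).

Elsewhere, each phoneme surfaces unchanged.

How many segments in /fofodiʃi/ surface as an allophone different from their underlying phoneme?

Segments that undergo a rule: /f/ → [v] (rule 2); /d/ → [ɾ] (rule 1); /ʃ/ → [ʒ] (rule 2).
All other segments surface unchanged.

3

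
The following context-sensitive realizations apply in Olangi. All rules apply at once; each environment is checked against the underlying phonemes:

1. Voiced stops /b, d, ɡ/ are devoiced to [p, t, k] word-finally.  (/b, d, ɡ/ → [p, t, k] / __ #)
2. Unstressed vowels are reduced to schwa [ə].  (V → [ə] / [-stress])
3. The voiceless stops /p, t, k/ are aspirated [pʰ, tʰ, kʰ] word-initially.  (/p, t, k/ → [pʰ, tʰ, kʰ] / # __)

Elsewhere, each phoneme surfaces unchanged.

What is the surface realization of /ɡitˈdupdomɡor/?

[ɡətˈdupdəmɡər]

/ɡ/ — word-initial; rule 1 does not apply here → [ɡ].
/i/ (between /ɡ/ and /t/) occurs in an unstressed syllable → [ə] by rule 2.
/t/ — between /i/ and /d/; rule 3 does not apply here → [t].
/d/ (between /t/ and /u/) fails the environment for rule 1, so it stays [d].
/u/ (between /d/ and /p/): rule 2 targets it, but not in an unstressed syllable → unchanged [u].
/p/ — between /u/ and /d/; rule 3 does not apply here → [p].
/d/ (between /p/ and /o/): rule 1 targets it, but not word-finally → unchanged [d].
/o/ (between /d/ and /m/): in an unstressed syllable, so rule 2 applies → [ə].
/m/ (between /o/ and /ɡ/) is unaffected → [m].
/ɡ/ (between /m/ and /o/): rule 1 targets it, but not word-finally → unchanged [ɡ].
/o/ — between /ɡ/ and /r/, in an unstressed syllable — surfaces as [ə] (rule 2).
/r/ (word-final) is unaffected → [r].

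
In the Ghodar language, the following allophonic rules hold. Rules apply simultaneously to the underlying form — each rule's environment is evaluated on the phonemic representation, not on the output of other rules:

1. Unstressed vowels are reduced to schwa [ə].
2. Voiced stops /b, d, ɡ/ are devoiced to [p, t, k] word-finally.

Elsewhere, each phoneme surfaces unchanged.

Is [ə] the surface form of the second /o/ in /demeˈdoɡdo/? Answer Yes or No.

/o/ — word-final, in an unstressed syllable — surfaces as [ə] (rule 1).
The actual realization is [ə], which matches [ə].

Yes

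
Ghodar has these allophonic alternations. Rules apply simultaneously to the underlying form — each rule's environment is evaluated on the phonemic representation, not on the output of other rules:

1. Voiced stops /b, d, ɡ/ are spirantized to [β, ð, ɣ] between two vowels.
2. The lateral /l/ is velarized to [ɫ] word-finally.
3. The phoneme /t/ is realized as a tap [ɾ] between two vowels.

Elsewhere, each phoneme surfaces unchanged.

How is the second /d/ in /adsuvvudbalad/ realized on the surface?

[d]

/d/ (between /u/ and /b/) fails the environment for rule 1, so it stays [d].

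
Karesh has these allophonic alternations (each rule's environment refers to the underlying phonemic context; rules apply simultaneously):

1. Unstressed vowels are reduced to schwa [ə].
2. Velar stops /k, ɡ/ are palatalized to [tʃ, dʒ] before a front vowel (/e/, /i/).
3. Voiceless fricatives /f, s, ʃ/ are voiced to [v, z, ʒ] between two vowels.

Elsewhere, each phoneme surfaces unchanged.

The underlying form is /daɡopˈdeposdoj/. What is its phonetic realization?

/d/ (word-initial): no rule targets it → [d].
/a/ (between /d/ and /ɡ/) occurs in an unstressed syllable → [ə] by rule 1.
/ɡ/ (between /a/ and /o/) is in the target of rule 2 but the environment (before a front vowel) is not met → [ɡ].
/o/ (between /ɡ/ and /p/) occurs in an unstressed syllable → [ə] by rule 1.
/p/ (between /o/ and /d/): no rule targets it → [p].
/d/ (between /p/ and /e/): no rule targets it → [d].
/e/ (between /d/ and /p/) fails the environment for rule 1, so it stays [e].
/p/ stays [p].
/o/ (between /p/ and /s/) occurs in an unstressed syllable → [ə] by rule 1.
/s/ (between /o/ and /d/): rule 3 targets it, but not between two vowels → unchanged [s].
/d/ — not in any rule's target class → [d].
/o/ meets the environment for rule 1 (in an unstressed syllable) → [ə].
/j/ — not in any rule's target class → [j].

[dəɡəpˈdepəsdəj]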